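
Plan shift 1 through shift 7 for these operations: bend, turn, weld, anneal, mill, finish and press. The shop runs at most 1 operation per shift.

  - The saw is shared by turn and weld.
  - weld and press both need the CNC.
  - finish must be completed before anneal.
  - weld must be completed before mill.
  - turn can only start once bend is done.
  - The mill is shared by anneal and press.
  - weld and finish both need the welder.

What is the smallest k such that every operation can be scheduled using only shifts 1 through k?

The precedence chain requires at least 2 distinct shifts.
With at most 1 per shift and 7 operations, at least 7 shifts are needed.
7 works (last occupied shift: shift 7): for example bend in shift 1; weld in shift 3; mill in shift 6; finish in shift 4; turn in shift 2; anneal in shift 5; press in shift 7.

7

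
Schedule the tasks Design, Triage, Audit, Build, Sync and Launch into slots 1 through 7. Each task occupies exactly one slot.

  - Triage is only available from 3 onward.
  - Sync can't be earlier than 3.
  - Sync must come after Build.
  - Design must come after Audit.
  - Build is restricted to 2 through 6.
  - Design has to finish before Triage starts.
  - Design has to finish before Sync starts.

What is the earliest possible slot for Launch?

1

Launch at 1 is achievable: Sync -> 3, Launch -> 1, Triage -> 3, Design -> 2, Audit -> 1, Build -> 2.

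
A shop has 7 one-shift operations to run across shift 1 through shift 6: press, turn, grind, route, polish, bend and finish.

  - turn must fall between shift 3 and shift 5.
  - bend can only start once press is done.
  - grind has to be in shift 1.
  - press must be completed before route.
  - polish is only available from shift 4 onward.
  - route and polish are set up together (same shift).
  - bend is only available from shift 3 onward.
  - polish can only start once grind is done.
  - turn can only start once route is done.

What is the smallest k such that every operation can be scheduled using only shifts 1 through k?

5 shifts

The precedence chain requires at least 3 distinct shifts.
Propagating the time windows through the other constraints, turn can't land before shift 5, so the schedule must run through at least shift 5.
5 works (last occupied shift: shift 5): for example press=shift 1, grind=shift 1, polish=shift 4, finish=shift 1, route=shift 4, turn=shift 5, bend=shift 3.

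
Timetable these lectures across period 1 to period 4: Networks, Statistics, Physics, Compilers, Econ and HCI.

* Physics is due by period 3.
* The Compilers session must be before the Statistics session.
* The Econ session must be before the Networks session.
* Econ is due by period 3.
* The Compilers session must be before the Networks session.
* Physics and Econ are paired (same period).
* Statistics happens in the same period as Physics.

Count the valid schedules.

16

Splitting on Networks: it can be period 3 (4), period 4 (12). Listing each branch's schedules as (Statistics, Physics, Compilers, Econ, HCI) by period number:
Networks=period 3: (2,2,1,2,1) (2,2,1,2,2) (2,2,1,2,3) (2,2,1,2,4) — 4.
Networks=period 4: (2,2,1,2,1) (2,2,1,2,2) (2,2,1,2,3) (2,2,1,2,4) (3,3,1,3,1) (3,3,1,3,2) (3,3,1,3,3) (3,3,1,3,4) (3,3,2,3,1) (3,3,2,3,2) (3,3,2,3,3) (3,3,2,3,4) — 12.
Summing: 4 + 12 = 16.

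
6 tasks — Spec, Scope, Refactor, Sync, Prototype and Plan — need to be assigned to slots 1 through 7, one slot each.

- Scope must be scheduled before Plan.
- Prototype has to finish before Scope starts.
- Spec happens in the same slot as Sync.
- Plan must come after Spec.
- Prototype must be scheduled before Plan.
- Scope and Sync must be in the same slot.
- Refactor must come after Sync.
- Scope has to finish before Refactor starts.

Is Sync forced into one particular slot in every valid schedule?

No

Sync can be 2 (e.g. Plan=3; Sync=2; Prototype=1; Scope=2; Refactor=3; Spec=2) or 3 (e.g. Scope -> 3; Sync -> 3; Prototype -> 1; Plan -> 4; Spec -> 3; Refactor -> 4).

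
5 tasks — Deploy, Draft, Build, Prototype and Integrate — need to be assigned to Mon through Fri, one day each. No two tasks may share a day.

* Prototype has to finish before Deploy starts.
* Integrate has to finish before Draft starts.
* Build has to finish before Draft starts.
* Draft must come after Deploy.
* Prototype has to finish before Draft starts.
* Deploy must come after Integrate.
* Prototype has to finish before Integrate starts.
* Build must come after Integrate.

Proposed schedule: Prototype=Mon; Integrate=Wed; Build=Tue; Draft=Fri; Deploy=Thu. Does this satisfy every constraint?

No two tasks may share a day — holds.
Deploy must come after Integrate — holds.
Prototype has to finish before Draft starts — holds.
Draft must come after Deploy — holds.
Build has to finish before Draft starts — holds.
Build must come after Integrate — violated.
Integrate has to finish before Draft starts — holds.
Prototype has to finish before Deploy starts — holds.
Prototype has to finish before Integrate starts — holds.

Invalid. Build must come after Integrate.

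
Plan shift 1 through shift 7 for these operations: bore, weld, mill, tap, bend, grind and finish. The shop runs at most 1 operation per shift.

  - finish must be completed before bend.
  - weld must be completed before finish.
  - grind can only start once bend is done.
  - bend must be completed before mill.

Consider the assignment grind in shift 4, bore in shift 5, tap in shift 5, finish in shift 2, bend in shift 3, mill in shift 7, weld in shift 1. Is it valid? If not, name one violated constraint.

weld must be completed before finish — holds.
bend must be completed before mill — holds.
The shop runs at most 1 operation per shift — violated.
finish must be completed before bend — holds.
grind can only start once bend is done — holds.

No. The shop runs at most 1 operation per shift is not satisfied.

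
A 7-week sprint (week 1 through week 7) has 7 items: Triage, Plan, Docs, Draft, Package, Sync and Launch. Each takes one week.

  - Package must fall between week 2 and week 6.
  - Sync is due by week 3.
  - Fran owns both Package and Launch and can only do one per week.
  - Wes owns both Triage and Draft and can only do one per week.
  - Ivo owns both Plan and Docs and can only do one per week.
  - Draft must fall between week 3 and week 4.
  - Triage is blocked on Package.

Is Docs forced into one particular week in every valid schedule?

No

Docs can be week 1 (e.g. Sync in week 1; Docs in week 1; Launch in week 1; Draft in week 3; Triage in week 4; Package in week 2; Plan in week 2) or week 2 (e.g. Draft in week 3, Sync in week 1, Triage in week 4, Package in week 2, Plan in week 1, Docs in week 2, Launch in week 1).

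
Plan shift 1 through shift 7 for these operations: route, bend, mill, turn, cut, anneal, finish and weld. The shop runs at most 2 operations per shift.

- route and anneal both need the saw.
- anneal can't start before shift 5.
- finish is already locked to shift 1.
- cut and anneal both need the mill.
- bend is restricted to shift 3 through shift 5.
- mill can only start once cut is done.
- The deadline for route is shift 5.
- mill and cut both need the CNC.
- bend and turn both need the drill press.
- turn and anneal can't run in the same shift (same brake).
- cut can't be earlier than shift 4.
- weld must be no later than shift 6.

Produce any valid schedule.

turn in shift 2, bend in shift 3, route in shift 1, anneal in shift 5, cut in shift 4, mill in shift 5, finish in shift 1, weld in shift 2

Checking: cut(shift 4) before mill(shift 5); mill(shift 5) != cut(shift 4); turn(shift 2) != anneal(shift 5); bend(shift 3) != turn(shift 2); route(shift 1) != anneal(shift 5); cut(shift 4) != anneal(shift 5); cut=shift 4 in [shift 4,shift 7]; route=shift 1 in [shift 1,shift 5]; weld=shift 2 in [shift 1,shift 6]; finish=shift 1 in [shift 1,shift 1]; anneal=shift 5 in [shift 5,shift 7]; bend=shift 3 in [shift 3,shift 5]; max 2 per shift (cap 2).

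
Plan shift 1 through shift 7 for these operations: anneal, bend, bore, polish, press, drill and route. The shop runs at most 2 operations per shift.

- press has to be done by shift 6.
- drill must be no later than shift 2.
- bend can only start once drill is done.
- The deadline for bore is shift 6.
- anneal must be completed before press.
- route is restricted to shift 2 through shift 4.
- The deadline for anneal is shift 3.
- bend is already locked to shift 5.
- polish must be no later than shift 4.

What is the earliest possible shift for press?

shift 2

Precedence pushes press to at least shift 2; press's own window allows nothing later than shift 6.
press at shift 2 is achievable: drill=shift 1; bend=shift 5; route=shift 2; anneal=shift 1; polish=shift 3; bore=shift 3; press=shift 2.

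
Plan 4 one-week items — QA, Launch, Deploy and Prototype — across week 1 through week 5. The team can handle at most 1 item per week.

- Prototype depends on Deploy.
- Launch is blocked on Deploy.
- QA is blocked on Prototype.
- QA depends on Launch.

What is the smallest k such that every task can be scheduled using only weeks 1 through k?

The precedence chain requires at least 3 distinct weeks.
With at most 1 per week and 4 tasks, at least 4 weeks are needed.
4 works (last occupied week: week 4): for example QA in week 4, Launch in week 2, Deploy in week 1, Prototype in week 3.

4 weeks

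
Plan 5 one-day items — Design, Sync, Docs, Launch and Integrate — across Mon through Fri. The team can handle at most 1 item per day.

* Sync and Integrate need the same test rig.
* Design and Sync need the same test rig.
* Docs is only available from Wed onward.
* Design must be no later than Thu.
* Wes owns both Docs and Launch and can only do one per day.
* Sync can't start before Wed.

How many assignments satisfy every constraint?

32

Splitting on Design: it can be Mon (12), Tue (12), Wed (4), Thu (4). Listing each branch's schedules as (Sync, Docs, Launch, Integrate):
Design=Mon: (Wed,Thu,Tue,Fri) (Wed,Thu,Fri,Tue) (Wed,Fri,Tue,Thu) (Wed,Fri,Thu,Tue) (Thu,Wed,Tue,Fri) (Thu,Wed,Fri,Tue) (Thu,Fri,Tue,Wed) (Thu,Fri,Wed,Tue) (Fri,Wed,Tue,Thu) (Fri,Wed,Thu,Tue) (Fri,Thu,Tue,Wed) (Fri,Thu,Wed,Tue) — 12.
Design=Tue: (Wed,Thu,Mon,Fri) (Wed,Thu,Fri,Mon) (Wed,Fri,Mon,Thu) (Wed,Fri,Thu,Mon) (Thu,Wed,Mon,Fri) (Thu,Wed,Fri,Mon) (Thu,Fri,Mon,Wed) (Thu,Fri,Wed,Mon) (Fri,Wed,Mon,Thu) (Fri,Wed,Thu,Mon) (Fri,Thu,Mon,Wed) (Fri,Thu,Wed,Mon) — 12.
Design=Wed: (Thu,Fri,Mon,Tue) (Thu,Fri,Tue,Mon) (Fri,Thu,Mon,Tue) (Fri,Thu,Tue,Mon) — 4.
Design=Thu: (Wed,Fri,Mon,Tue) (Wed,Fri,Tue,Mon) (Fri,Wed,Mon,Tue) (Fri,Wed,Tue,Mon) — 4.
Summing: 12 + 12 + 4 + 4 = 32.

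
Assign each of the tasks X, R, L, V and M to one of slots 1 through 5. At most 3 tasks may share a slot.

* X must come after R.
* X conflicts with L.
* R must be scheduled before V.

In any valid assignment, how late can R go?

4

Downstream work caps R at 4.
R at 4 is achievable: X in 5; L in 1; M in 1; V in 5; R in 4.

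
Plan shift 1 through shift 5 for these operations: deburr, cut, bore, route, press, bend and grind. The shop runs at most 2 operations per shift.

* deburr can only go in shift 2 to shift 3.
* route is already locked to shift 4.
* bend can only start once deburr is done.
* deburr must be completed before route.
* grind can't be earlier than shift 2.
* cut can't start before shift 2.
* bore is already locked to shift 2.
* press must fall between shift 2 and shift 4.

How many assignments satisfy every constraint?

42

Splitting on deburr: it can be shift 2 (18), shift 3 (24). Listing each branch's schedules as (cut, bore, route, press, bend, grind) by shift number:
deburr=shift 2: (3,2,4,3,4,5) (3,2,4,3,5,4) (3,2,4,3,5,5) (3,2,4,4,3,5) (3,2,4,4,5,3) (3,2,4,4,5,5) (4,2,4,3,3,5) (4,2,4,3,5,3) (4,2,4,3,5,5) (5,2,4,3,3,4) (5,2,4,3,3,5) (5,2,4,3,4,3) (5,2,4,3,4,5) (5,2,4,3,5,3) (5,2,4,3,5,4) (5,2,4,4,3,3) (5,2,4,4,3,5) (5,2,4,4,5,3) — 18.
deburr=shift 3: (2,2,4,3,4,5) (2,2,4,3,5,4) (2,2,4,3,5,5) (2,2,4,4,5,3) (2,2,4,4,5,5) (3,2,4,2,4,5) (3,2,4,2,5,4) (3,2,4,2,5,5) (3,2,4,4,5,2) (3,2,4,4,5,5) (4,2,4,2,5,3) (4,2,4,2,5,5) (4,2,4,3,5,2) (4,2,4,3,5,5) (5,2,4,2,4,3) (5,2,4,2,4,5) (5,2,4,2,5,3) (5,2,4,2,5,4) (5,2,4,3,4,2) (5,2,4,3,4,5) (5,2,4,3,5,2) (5,2,4,3,5,4) (5,2,4,4,5,2) (5,2,4,4,5,3) — 24.
Summing: 18 + 24 = 42.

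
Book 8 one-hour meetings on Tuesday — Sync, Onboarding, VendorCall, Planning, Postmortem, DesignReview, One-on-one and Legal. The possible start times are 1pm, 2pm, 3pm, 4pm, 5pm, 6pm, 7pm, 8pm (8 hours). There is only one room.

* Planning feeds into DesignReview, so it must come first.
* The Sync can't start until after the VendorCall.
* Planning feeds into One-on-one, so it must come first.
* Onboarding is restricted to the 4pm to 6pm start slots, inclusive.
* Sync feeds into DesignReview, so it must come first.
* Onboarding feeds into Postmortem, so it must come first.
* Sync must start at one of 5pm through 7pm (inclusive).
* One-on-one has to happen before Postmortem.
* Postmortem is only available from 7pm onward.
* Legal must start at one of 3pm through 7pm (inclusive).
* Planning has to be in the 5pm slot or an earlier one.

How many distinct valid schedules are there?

Splitting on Sync: it can be 5pm (27), 6pm (24). Listing each branch's schedules as (Onboarding, VendorCall, Planning, Postmortem, DesignReview, One-on-one, Legal):
Sync=5pm: (4pm,1pm,2pm,7pm,8pm,3pm,6pm) (4pm,1pm,2pm,7pm,8pm,6pm,3pm) (4pm,1pm,2pm,8pm,6pm,3pm,7pm) (4pm,1pm,2pm,8pm,6pm,7pm,3pm) (4pm,1pm,2pm,8pm,7pm,3pm,6pm) (4pm,1pm,2pm,8pm,7pm,6pm,3pm) (4pm,2pm,1pm,7pm,8pm,3pm,6pm) (4pm,2pm,1pm,7pm,8pm,6pm,3pm) (4pm,2pm,1pm,8pm,6pm,3pm,7pm) (4pm,2pm,1pm,8pm,6pm,7pm,3pm) (4pm,2pm,1pm,8pm,7pm,3pm,6pm) (4pm,2pm,1pm,8pm,7pm,6pm,3pm) (4pm,3pm,1pm,7pm,8pm,2pm,6pm) (4pm,3pm,1pm,8pm,6pm,2pm,7pm) (4pm,3pm,1pm,8pm,7pm,2pm,6pm) (6pm,1pm,2pm,7pm,8pm,3pm,4pm) (6pm,1pm,2pm,7pm,8pm,4pm,3pm) (6pm,1pm,2pm,8pm,7pm,3pm,4pm) (6pm,1pm,2pm,8pm,7pm,4pm,3pm) (6pm,2pm,1pm,7pm,8pm,3pm,4pm) (6pm,2pm,1pm,7pm,8pm,4pm,3pm) (6pm,2pm,1pm,8pm,7pm,3pm,4pm) (6pm,2pm,1pm,8pm,7pm,4pm,3pm) (6pm,3pm,1pm,7pm,8pm,2pm,4pm) (6pm,3pm,1pm,8pm,7pm,2pm,4pm) (6pm,4pm,1pm,7pm,8pm,2pm,3pm) (6pm,4pm,1pm,8pm,7pm,2pm,3pm) — 27.
Sync=6pm: (4pm,1pm,2pm,7pm,8pm,3pm,5pm) (4pm,1pm,2pm,7pm,8pm,5pm,3pm) (4pm,1pm,2pm,8pm,7pm,3pm,5pm) (4pm,1pm,2pm,8pm,7pm,5pm,3pm) (4pm,2pm,1pm,7pm,8pm,3pm,5pm) (4pm,2pm,1pm,7pm,8pm,5pm,3pm) (4pm,2pm,1pm,8pm,7pm,3pm,5pm) (4pm,2pm,1pm,8pm,7pm,5pm,3pm) (4pm,3pm,1pm,7pm,8pm,2pm,5pm) (4pm,3pm,1pm,8pm,7pm,2pm,5pm) (4pm,5pm,1pm,7pm,8pm,2pm,3pm) (4pm,5pm,1pm,8pm,7pm,2pm,3pm) (5pm,1pm,2pm,7pm,8pm,3pm,4pm) (5pm,1pm,2pm,7pm,8pm,4pm,3pm) (5pm,1pm,2pm,8pm,7pm,3pm,4pm) (5pm,1pm,2pm,8pm,7pm,4pm,3pm) (5pm,2pm,1pm,7pm,8pm,3pm,4pm) (5pm,2pm,1pm,7pm,8pm,4pm,3pm) (5pm,2pm,1pm,8pm,7pm,3pm,4pm) (5pm,2pm,1pm,8pm,7pm,4pm,3pm) (5pm,3pm,1pm,7pm,8pm,2pm,4pm) (5pm,3pm,1pm,8pm,7pm,2pm,4pm) (5pm,4pm,1pm,7pm,8pm,2pm,3pm) (5pm,4pm,1pm,8pm,7pm,2pm,3pm) — 24.
Summing: 27 + 24 = 51.

51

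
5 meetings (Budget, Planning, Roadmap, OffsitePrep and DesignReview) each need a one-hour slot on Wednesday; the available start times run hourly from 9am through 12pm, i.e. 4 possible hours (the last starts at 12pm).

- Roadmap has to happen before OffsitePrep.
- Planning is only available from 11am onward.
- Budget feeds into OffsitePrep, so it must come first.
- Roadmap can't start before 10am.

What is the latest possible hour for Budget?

11am

Downstream work caps Budget at 11am.
Budget at 11am is achievable: DesignReview -> 9am; Planning -> 11am; Roadmap -> 10am; OffsitePrep -> 12pm; Budget -> 11am.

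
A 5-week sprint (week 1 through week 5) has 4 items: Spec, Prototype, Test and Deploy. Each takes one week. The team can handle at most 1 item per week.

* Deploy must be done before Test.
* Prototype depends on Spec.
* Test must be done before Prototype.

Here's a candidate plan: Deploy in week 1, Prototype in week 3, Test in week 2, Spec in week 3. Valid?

Test must be done before Prototype — holds.
The team can handle at most 1 item per week — violated.
Deploy must be done before Test — holds.
Prototype depends on Spec — violated.

No — it violates: The team can handle at most 1 item per week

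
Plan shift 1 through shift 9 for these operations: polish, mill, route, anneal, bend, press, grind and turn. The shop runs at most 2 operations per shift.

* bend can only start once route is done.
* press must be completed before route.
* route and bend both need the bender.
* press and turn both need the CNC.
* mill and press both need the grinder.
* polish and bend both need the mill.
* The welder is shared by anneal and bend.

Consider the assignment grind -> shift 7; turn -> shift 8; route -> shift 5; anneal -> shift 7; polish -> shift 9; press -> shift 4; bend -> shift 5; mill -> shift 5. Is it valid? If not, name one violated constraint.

press must be completed before route — holds.
route and bend both need the bender — violated.
The welder is shared by anneal and bend — holds.
polish and bend both need the mill — holds.
mill and press both need the grinder — holds.
The shop runs at most 2 operations per shift — violated.
press and turn both need the CNC — holds.
bend can only start once route is done — violated.

No. route and bend both need the bender is not satisfied.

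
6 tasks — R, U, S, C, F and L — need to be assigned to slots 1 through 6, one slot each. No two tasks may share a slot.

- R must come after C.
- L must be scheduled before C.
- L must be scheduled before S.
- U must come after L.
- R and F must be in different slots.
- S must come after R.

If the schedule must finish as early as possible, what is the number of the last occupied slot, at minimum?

The precedence chain requires at least 4 distinct slots.
With at most 1 per slot and 6 tasks, at least 6 slots are needed.
6 works (last occupied slot: 6): for example F in 6, R in 3, C in 2, L in 1, U in 5, S in 4.

6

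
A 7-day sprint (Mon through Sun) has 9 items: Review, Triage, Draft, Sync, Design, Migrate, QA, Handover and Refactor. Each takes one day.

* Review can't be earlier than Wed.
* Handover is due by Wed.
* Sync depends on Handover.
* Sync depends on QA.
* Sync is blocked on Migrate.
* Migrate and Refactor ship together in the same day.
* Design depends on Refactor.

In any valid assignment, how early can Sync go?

Tue

Precedence pushes Sync to at least Tue.
Sync at Tue is achievable: Design -> Tue, Refactor -> Mon, QA -> Mon, Migrate -> Mon, Draft -> Mon, Review -> Wed, Sync -> Tue, Handover -> Mon, Triage -> Mon.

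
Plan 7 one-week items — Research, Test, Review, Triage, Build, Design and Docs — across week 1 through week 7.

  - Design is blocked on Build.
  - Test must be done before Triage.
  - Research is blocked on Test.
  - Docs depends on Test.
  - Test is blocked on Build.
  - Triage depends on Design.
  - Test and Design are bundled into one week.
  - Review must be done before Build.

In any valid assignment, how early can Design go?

week 3

Precedence pushes Design to at least week 3; downstream work caps Design at week 6.
Design at week 3 is achievable: Review=week 1; Build=week 2; Test=week 3; Design=week 3; Research=week 4; Triage=week 4; Docs=week 4.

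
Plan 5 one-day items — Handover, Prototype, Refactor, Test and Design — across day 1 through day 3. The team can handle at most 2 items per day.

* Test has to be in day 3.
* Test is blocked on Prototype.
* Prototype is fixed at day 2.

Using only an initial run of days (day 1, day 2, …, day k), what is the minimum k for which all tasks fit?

3

The precedence chain requires at least 2 distinct days.
With at most 2 per day and 5 tasks, at least 3 days are needed.
Test can't be placed before day 3, so the schedule must run through at least day 3.
3 works (last occupied day: day 3): for example Design -> day 2, Refactor -> day 1, Test -> day 3, Prototype -> day 2, Handover -> day 1.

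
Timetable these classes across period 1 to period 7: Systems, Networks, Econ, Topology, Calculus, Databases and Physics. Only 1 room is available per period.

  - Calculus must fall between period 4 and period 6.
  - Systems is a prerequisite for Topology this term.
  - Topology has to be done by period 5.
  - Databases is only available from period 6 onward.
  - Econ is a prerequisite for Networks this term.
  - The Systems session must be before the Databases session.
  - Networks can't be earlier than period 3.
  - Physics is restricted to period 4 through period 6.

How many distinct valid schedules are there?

32

Splitting on Systems: it can be period 1 (20), period 2 (12). Listing each branch's schedules as (Networks, Econ, Topology, Calculus, Databases, Physics) by period number:
Systems=period 1: (3,2,4,5,7,6) (3,2,4,6,7,5) (3,2,5,4,7,6) (3,2,5,6,7,4) (4,2,3,5,7,6) (4,2,3,6,7,5) (4,3,2,5,7,6) (4,3,2,6,7,5) (5,2,3,4,7,6) (5,2,3,6,7,4) (5,3,2,4,7,6) (5,3,2,6,7,4) (6,2,3,4,7,5) (6,2,3,5,7,4) (6,3,2,4,7,5) (6,3,2,5,7,4) (7,2,3,4,6,5) (7,2,3,5,6,4) (7,3,2,4,6,5) (7,3,2,5,6,4) — 20.
Systems=period 2: (3,1,4,5,7,6) (3,1,4,6,7,5) (3,1,5,4,7,6) (3,1,5,6,7,4) (4,1,3,5,7,6) (4,1,3,6,7,5) (5,1,3,4,7,6) (5,1,3,6,7,4) (6,1,3,4,7,5) (6,1,3,5,7,4) (7,1,3,4,6,5) (7,1,3,5,6,4) — 12.
Summing: 20 + 12 = 32.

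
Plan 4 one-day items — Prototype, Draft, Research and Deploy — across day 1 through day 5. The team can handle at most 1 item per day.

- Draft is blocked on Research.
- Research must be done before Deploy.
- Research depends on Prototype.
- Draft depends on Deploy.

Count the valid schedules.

Splitting on Prototype: it can be day 1 (4), day 2 (1). Listing each branch's schedules as (Draft, Research, Deploy) by day number:
Prototype=day 1: (4,2,3) (5,2,3) (5,2,4) (5,3,4) — 4.
Prototype=day 2: (5,3,4) — 1.
Summing: 4 + 1 = 5.

5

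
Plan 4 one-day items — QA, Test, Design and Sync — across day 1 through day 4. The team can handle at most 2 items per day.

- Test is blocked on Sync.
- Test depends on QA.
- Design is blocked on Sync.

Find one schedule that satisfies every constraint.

Test in day 2, QA in day 1, Sync in day 1, Design in day 2

Checking: QA(day 1) before Test(day 2); Sync(day 1) before Test(day 2); Sync(day 1) before Design(day 2); max 2 per day (cap 2).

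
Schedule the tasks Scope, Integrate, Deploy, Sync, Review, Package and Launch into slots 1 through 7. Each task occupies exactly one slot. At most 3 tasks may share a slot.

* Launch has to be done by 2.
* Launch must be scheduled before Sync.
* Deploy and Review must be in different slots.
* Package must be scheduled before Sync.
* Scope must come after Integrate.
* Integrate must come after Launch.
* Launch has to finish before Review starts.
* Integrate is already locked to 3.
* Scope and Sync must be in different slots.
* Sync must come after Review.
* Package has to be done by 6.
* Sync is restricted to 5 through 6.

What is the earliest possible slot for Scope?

Precedence pushes Scope to at least 4.
Scope at 4 is achievable: Sync -> 5; Scope -> 4; Launch -> 1; Review -> 2; Integrate -> 3; Deploy -> 1; Package -> 1.

4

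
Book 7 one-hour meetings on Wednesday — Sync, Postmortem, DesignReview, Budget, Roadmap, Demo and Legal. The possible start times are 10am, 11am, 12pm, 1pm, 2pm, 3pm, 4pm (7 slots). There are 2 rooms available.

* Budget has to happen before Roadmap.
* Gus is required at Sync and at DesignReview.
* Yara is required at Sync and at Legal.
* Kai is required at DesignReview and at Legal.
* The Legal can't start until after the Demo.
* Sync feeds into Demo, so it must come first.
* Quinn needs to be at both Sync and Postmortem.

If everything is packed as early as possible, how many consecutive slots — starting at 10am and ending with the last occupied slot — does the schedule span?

The precedence chain requires at least 3 distinct slots.
With at most 2 per slot and 7 meetings, at least 4 slots are needed.
4 works (last occupied slot: 1pm): for example Budget=10am, Sync=10am, Postmortem=12pm, DesignReview=1pm, Roadmap=11am, Demo=11am, Legal=12pm.

4 slots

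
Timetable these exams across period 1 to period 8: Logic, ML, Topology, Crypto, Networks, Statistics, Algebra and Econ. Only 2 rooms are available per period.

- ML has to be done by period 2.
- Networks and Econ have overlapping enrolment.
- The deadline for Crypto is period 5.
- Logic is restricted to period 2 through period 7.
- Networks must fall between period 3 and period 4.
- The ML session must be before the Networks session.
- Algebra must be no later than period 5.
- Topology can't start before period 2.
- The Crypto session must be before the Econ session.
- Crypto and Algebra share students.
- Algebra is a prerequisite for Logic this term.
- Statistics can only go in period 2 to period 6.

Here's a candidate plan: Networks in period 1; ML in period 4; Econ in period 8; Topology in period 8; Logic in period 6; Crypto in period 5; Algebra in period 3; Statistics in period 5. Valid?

Invalid. The ML session must be before the Networks session.

Only 2 rooms are available per period — holds.
Networks and Econ have overlapping enrolment — holds.
Topology can't start before period 2 — holds.
The ML session must be before the Networks session — violated.
The Crypto session must be before the Econ session — holds.
Algebra must be no later than period 5 — holds.
Statistics can only go in period 2 to period 6 — holds.
Crypto and Algebra share students — holds.
Logic is restricted to period 2 through period 7 — holds.
ML has to be done by period 2 — violated.
Algebra is a prerequisite for Logic this term — holds.
The deadline for Crypto is period 5 — holds.
Networks must fall between period 3 and period 4 — violated.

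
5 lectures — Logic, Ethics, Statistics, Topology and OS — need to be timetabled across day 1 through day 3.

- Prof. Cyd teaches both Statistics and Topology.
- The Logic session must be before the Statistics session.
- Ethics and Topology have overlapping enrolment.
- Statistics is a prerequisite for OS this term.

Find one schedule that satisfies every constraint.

OS in day 3, Topology in day 3, Logic in day 1, Ethics in day 1, Statistics in day 2

Checking: Logic(day 1) before Statistics(day 2); Statistics(day 2) before OS(day 3); Statistics(day 2) != Topology(day 3); Ethics(day 1) != Topology(day 3).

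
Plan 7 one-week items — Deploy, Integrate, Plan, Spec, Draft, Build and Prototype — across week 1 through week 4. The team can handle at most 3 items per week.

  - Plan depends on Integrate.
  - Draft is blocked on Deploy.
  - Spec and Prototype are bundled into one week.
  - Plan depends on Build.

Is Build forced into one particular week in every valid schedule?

No

Build can be week 1 (e.g. Draft in week 2; Spec in week 3; Plan in week 2; Prototype in week 3; Build in week 1; Deploy in week 1; Integrate in week 1) or week 2 (e.g. Build -> week 2, Integrate -> week 1, Prototype -> week 3, Deploy -> week 1, Draft -> week 2, Plan -> week 3, Spec -> week 3).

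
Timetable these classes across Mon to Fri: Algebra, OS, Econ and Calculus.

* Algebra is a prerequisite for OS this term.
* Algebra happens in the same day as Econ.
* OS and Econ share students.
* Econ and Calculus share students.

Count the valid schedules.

40

Splitting on Algebra: it can be Mon (16), Tue (12), Wed (8), Thu (4). Listing each branch's schedules as (OS, Econ, Calculus):
Algebra=Mon: (Tue,Mon,Tue) (Tue,Mon,Wed) (Tue,Mon,Thu) (Tue,Mon,Fri) (Wed,Mon,Tue) (Wed,Mon,Wed) (Wed,Mon,Thu) (Wed,Mon,Fri) (Thu,Mon,Tue) (Thu,Mon,Wed) (Thu,Mon,Thu) (Thu,Mon,Fri) (Fri,Mon,Tue) (Fri,Mon,Wed) (Fri,Mon,Thu) (Fri,Mon,Fri) — 16.
Algebra=Tue: (Wed,Tue,Mon) (Wed,Tue,Wed) (Wed,Tue,Thu) (Wed,Tue,Fri) (Thu,Tue,Mon) (Thu,Tue,Wed) (Thu,Tue,Thu) (Thu,Tue,Fri) (Fri,Tue,Mon) (Fri,Tue,Wed) (Fri,Tue,Thu) (Fri,Tue,Fri) — 12.
Algebra=Wed: (Thu,Wed,Mon) (Thu,Wed,Tue) (Thu,Wed,Thu) (Thu,Wed,Fri) (Fri,Wed,Mon) (Fri,Wed,Tue) (Fri,Wed,Thu) (Fri,Wed,Fri) — 8.
Algebra=Thu: (Fri,Thu,Mon) (Fri,Thu,Tue) (Fri,Thu,Wed) (Fri,Thu,Fri) — 4.
Summing: 16 + 12 + 8 + 4 = 40.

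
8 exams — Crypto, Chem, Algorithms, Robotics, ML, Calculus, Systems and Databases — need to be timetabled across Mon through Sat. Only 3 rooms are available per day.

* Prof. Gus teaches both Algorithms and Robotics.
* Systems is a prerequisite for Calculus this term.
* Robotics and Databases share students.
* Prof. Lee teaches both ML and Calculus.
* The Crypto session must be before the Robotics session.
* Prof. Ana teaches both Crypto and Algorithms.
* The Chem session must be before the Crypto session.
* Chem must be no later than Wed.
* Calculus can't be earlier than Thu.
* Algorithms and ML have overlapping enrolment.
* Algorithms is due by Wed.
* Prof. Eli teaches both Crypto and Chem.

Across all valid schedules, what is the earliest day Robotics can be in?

Wed

Precedence pushes Robotics to at least Wed.
Robotics at Wed is achievable: Robotics in Wed; Systems in Mon; ML in Tue; Crypto in Tue; Databases in Tue; Chem in Mon; Calculus in Thu; Algorithms in Mon.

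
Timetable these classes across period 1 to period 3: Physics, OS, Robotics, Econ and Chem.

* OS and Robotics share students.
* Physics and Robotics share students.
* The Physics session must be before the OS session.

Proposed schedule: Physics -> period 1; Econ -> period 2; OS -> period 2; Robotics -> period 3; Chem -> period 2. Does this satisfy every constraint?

OS and Robotics share students — holds.
Physics and Robotics share students — holds.
The Physics session must be before the OS session — holds.

Yes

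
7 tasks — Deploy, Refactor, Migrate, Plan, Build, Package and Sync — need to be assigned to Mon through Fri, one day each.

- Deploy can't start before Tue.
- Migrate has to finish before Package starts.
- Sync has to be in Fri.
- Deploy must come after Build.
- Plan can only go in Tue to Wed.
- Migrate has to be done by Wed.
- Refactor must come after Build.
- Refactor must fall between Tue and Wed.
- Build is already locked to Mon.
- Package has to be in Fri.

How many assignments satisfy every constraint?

Splitting on Deploy: it can be Tue (12), Wed (12), Thu (12), Fri (12). Listing each branch's schedules as (Refactor, Migrate, Plan, Build, Package, Sync):
Deploy=Tue: (Tue,Mon,Tue,Mon,Fri,Fri) (Tue,Mon,Wed,Mon,Fri,Fri) (Tue,Tue,Tue,Mon,Fri,Fri) (Tue,Tue,Wed,Mon,Fri,Fri) (Tue,Wed,Tue,Mon,Fri,Fri) (Tue,Wed,Wed,Mon,Fri,Fri) (Wed,Mon,Tue,Mon,Fri,Fri) (Wed,Mon,Wed,Mon,Fri,Fri) (Wed,Tue,Tue,Mon,Fri,Fri) (Wed,Tue,Wed,Mon,Fri,Fri) (Wed,Wed,Tue,Mon,Fri,Fri) (Wed,Wed,Wed,Mon,Fri,Fri) — 12.
Deploy=Wed: (Tue,Mon,Tue,Mon,Fri,Fri) (Tue,Mon,Wed,Mon,Fri,Fri) (Tue,Tue,Tue,Mon,Fri,Fri) (Tue,Tue,Wed,Mon,Fri,Fri) (Tue,Wed,Tue,Mon,Fri,Fri) (Tue,Wed,Wed,Mon,Fri,Fri) (Wed,Mon,Tue,Mon,Fri,Fri) (Wed,Mon,Wed,Mon,Fri,Fri) (Wed,Tue,Tue,Mon,Fri,Fri) (Wed,Tue,Wed,Mon,Fri,Fri) (Wed,Wed,Tue,Mon,Fri,Fri) (Wed,Wed,Wed,Mon,Fri,Fri) — 12.
Deploy=Thu: (Tue,Mon,Tue,Mon,Fri,Fri) (Tue,Mon,Wed,Mon,Fri,Fri) (Tue,Tue,Tue,Mon,Fri,Fri) (Tue,Tue,Wed,Mon,Fri,Fri) (Tue,Wed,Tue,Mon,Fri,Fri) (Tue,Wed,Wed,Mon,Fri,Fri) (Wed,Mon,Tue,Mon,Fri,Fri) (Wed,Mon,Wed,Mon,Fri,Fri) (Wed,Tue,Tue,Mon,Fri,Fri) (Wed,Tue,Wed,Mon,Fri,Fri) (Wed,Wed,Tue,Mon,Fri,Fri) (Wed,Wed,Wed,Mon,Fri,Fri) — 12.
Deploy=Fri: (Tue,Mon,Tue,Mon,Fri,Fri) (Tue,Mon,Wed,Mon,Fri,Fri) (Tue,Tue,Tue,Mon,Fri,Fri) (Tue,Tue,Wed,Mon,Fri,Fri) (Tue,Wed,Tue,Mon,Fri,Fri) (Tue,Wed,Wed,Mon,Fri,Fri) (Wed,Mon,Tue,Mon,Fri,Fri) (Wed,Mon,Wed,Mon,Fri,Fri) (Wed,Tue,Tue,Mon,Fri,Fri) (Wed,Tue,Wed,Mon,Fri,Fri) (Wed,Wed,Tue,Mon,Fri,Fri) (Wed,Wed,Wed,Mon,Fri,Fri) — 12.
Summing: 12 + 12 + 12 + 12 = 48.

48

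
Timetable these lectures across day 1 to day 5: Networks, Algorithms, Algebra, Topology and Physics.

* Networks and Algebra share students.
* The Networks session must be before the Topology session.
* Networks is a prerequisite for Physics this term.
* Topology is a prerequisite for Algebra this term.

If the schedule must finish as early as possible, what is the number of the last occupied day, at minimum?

3

The precedence chain requires at least 3 distinct days.
3 works (last occupied day: day 3): for example Topology in day 2; Networks in day 1; Algorithms in day 1; Physics in day 2; Algebra in day 3.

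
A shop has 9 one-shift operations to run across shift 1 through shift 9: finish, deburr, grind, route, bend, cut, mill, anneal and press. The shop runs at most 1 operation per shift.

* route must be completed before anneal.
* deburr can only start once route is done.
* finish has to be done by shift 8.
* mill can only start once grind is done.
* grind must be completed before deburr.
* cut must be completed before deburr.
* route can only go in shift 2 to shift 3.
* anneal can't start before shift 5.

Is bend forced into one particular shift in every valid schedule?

bend can be shift 1 (e.g. deburr in shift 7, mill in shift 8, cut in shift 6, anneal in shift 5, finish in shift 3, grind in shift 4, press in shift 9, route in shift 2, bend in shift 1) or shift 2 (e.g. press=shift 9, grind=shift 4, route=shift 3, cut=shift 6, bend=shift 2, finish=shift 1, mill=shift 8, deburr=shift 7, anneal=shift 5).

No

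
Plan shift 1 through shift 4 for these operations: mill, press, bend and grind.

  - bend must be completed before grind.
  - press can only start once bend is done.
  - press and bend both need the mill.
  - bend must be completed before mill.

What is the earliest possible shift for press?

shift 2

Precedence pushes press to at least shift 2.
press at shift 2 is achievable: press=shift 2; mill=shift 2; bend=shift 1; grind=shift 2.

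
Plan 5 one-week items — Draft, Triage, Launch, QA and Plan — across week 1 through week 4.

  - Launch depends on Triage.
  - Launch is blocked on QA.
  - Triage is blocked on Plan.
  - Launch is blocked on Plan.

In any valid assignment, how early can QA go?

week 1

Downstream work caps QA at week 3.
QA at week 1 is achievable: Plan=week 1, Draft=week 1, Triage=week 2, QA=week 1, Launch=week 3.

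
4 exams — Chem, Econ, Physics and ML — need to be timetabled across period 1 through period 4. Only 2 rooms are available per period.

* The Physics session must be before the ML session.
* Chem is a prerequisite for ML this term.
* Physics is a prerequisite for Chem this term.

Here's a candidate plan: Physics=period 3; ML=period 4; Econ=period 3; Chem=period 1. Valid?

Only 2 rooms are available per period — holds.
Physics is a prerequisite for Chem this term — violated.
Chem is a prerequisite for ML this term — holds.
The Physics session must be before the ML session — holds.

Invalid. Physics is a prerequisite for Chem this term.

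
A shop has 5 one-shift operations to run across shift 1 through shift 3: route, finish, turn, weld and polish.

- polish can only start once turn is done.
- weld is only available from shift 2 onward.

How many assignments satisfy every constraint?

Splitting on route: it can be shift 1 (18), shift 2 (18), shift 3 (18). Listing each branch's schedules as (finish, turn, weld, polish) by shift number:
route=shift 1: (1,1,2,2) (1,1,2,3) (1,1,3,2) (1,1,3,3) (1,2,2,3) (1,2,3,3) (2,1,2,2) (2,1,2,3) (2,1,3,2) (2,1,3,3) (2,2,2,3) (2,2,3,3) (3,1,2,2) (3,1,2,3) (3,1,3,2) (3,1,3,3) (3,2,2,3) (3,2,3,3) — 18.
route=shift 2: (1,1,2,2) (1,1,2,3) (1,1,3,2) (1,1,3,3) (1,2,2,3) (1,2,3,3) (2,1,2,2) (2,1,2,3) (2,1,3,2) (2,1,3,3) (2,2,2,3) (2,2,3,3) (3,1,2,2) (3,1,2,3) (3,1,3,2) (3,1,3,3) (3,2,2,3) (3,2,3,3) — 18.
route=shift 3: (1,1,2,2) (1,1,2,3) (1,1,3,2) (1,1,3,3) (1,2,2,3) (1,2,3,3) (2,1,2,2) (2,1,2,3) (2,1,3,2) (2,1,3,3) (2,2,2,3) (2,2,3,3) (3,1,2,2) (3,1,2,3) (3,1,3,2) (3,1,3,3) (3,2,2,3) (3,2,3,3) — 18.
Summing: 18 + 18 + 18 = 54.

54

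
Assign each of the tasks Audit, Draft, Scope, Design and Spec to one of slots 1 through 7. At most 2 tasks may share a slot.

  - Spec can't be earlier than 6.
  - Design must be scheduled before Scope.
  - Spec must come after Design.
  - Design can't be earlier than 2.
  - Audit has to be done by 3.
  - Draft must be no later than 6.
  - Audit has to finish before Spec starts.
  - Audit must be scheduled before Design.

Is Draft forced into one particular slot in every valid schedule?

No

Draft can be 1 (e.g. Scope -> 3, Draft -> 1, Design -> 2, Audit -> 1, Spec -> 6) or 2 (e.g. Audit -> 1, Draft -> 2, Design -> 2, Spec -> 6, Scope -> 3).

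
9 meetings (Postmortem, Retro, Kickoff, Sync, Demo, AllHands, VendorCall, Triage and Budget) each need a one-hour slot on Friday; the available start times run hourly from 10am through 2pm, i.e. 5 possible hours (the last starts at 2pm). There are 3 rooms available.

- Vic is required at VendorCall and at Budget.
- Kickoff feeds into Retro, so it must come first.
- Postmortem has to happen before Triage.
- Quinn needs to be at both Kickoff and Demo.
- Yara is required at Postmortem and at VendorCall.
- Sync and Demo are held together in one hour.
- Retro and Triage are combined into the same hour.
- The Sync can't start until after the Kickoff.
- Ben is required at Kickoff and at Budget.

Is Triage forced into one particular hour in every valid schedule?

No

Triage can be 11am (e.g. Budget -> 12pm, Postmortem -> 10am, Demo -> 12pm, Triage -> 11am, Kickoff -> 10am, AllHands -> 10am, Sync -> 12pm, Retro -> 11am, VendorCall -> 11am) or 12pm (e.g. VendorCall=11am, Postmortem=10am, Demo=11am, Kickoff=10am, Retro=12pm, Sync=11am, AllHands=10am, Triage=12pm, Budget=12pm).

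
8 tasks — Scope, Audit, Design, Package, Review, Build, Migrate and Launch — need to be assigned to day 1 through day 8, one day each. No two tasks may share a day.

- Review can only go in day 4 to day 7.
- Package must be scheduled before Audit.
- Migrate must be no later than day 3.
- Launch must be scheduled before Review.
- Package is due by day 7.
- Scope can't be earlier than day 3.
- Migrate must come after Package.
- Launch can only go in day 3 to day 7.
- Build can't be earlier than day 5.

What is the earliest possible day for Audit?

Precedence pushes Audit to at least day 2.
Audit at day 2 is achievable: Scope -> day 7; Package -> day 1; Design -> day 8; Review -> day 5; Launch -> day 4; Build -> day 6; Audit -> day 2; Migrate -> day 3.

day 2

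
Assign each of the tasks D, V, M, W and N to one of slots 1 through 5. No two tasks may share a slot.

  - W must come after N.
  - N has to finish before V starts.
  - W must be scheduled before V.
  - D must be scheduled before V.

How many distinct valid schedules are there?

15

Splitting on D: it can be 1 (4), 2 (4), 3 (4), 4 (3). Listing each branch's schedules as (V, M, W, N):
D=1: (4,5,3,2) (5,2,4,3) (5,3,4,2) (5,4,3,2) — 4.
D=2: (4,5,3,1) (5,1,4,3) (5,3,4,1) (5,4,3,1) — 4.
D=3: (4,5,2,1) (5,1,4,2) (5,2,4,1) (5,4,2,1) — 4.
D=4: (5,1,3,2) (5,2,3,1) (5,3,2,1) — 3.
Summing: 4 + 4 + 4 + 3 = 15.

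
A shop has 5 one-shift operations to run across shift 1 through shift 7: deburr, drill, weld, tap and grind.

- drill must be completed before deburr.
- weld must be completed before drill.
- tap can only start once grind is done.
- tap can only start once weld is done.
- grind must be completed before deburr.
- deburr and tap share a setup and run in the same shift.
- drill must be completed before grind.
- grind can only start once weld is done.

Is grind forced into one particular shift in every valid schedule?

No

grind can be shift 3 (e.g. grind -> shift 3, weld -> shift 1, tap -> shift 4, deburr -> shift 4, drill -> shift 2) or shift 4 (e.g. grind=shift 4; deburr=shift 5; weld=shift 1; drill=shift 2; tap=shift 5).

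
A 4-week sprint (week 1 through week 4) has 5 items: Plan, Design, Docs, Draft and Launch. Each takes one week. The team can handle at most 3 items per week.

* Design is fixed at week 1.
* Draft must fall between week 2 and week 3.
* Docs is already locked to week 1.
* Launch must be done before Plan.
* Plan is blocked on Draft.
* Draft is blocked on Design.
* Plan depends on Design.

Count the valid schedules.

8

Splitting on Plan: it can be week 3 (2), week 4 (6). Listing each branch's schedules as (Design, Docs, Draft, Launch) by week number:
Plan=week 3: (1,1,2,1) (1,1,2,2) — 2.
Plan=week 4: (1,1,2,1) (1,1,2,2) (1,1,2,3) (1,1,3,1) (1,1,3,2) (1,1,3,3) — 6.
Summing: 2 + 6 = 8.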